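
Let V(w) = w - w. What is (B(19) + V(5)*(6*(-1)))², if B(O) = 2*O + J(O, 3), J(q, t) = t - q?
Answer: 484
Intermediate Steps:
V(w) = 0
B(O) = 3 + O (B(O) = 2*O + (3 - O) = 3 + O)
(B(19) + V(5)*(6*(-1)))² = ((3 + 19) + 0*(6*(-1)))² = (22 + 0*(-6))² = (22 + 0)² = 22² = 484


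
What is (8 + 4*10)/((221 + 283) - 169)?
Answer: 48/335 ≈ 0.14328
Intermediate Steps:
(8 + 4*10)/((221 + 283) - 169) = (8 + 40)/(504 - 169) = 48/335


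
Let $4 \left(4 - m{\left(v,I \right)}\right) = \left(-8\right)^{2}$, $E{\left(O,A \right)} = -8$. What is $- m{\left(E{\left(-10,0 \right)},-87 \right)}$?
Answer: $12$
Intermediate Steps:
$m{\left(v,I \right)} = -12$ ($m{\left(v,I \right)} = 4 - \frac{\left(-8\right)^{2}}{4} = 4 - 16 = -12$)
$- m{\left(E{\left(-10,0 \right)},-87 \right)} = \left(-1\right) \left(-12\right) = 12$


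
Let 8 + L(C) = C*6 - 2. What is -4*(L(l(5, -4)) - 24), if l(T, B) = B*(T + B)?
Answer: 232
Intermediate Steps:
l(T, B) = B*(B + T)
L(C) = -10 + 6*C (L(C) = -8 + (C*6 - 2) = -8 + (6*C - 2) = -8 + (-2 + 6*C) = -10 + 6*C)
-4*(L(l(5, -4)) - 24) = -4*((-10 + 6*(-4*(-4 + 5))) - 24) = -4*((-10 + 6*(-4*1)) - 24) = -4*((-10 + 6*(-4)) - 24) = -4*((-10 - 24) - 24) = -4*(-34 - 24) = -4*(-58) = 232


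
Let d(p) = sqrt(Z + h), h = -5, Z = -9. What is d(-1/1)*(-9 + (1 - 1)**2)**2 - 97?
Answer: -97 + 81*I*sqrt(14) ≈ -97.0 + 303.07*I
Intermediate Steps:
d(p) = I*sqrt(14) (d(p) = sqrt(-9 - 5) = sqrt(-14) = I*sqrt(14))
d(-1/1)*(-9 + (1 - 1)**2)**2 - 97 = (I*sqrt(14))*(-9 + (1 - 1)**2)**2 - 97 = (I*sqrt(14))*(-9 + 0**2)**2 - 97 = (I*sqrt(14))*(-9 + 0)**2 - 97 = (I*sqrt(14))*(-9)**2 - 97 = (I*sqrt(14))*81 - 97 = 81*I*sqrt(14) - 97 = -97 + 81*I*sqrt(14)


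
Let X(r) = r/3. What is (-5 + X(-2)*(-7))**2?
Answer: 1/9 ≈ 0.11111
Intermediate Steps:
X(r) = r/3 (X(r) = r*(1/3) = r/3)
(-5 + X(-2)*(-7))**2 = (-5 + ((1/3)*(-2))*(-7))**2 = (-5 - 2/3*(-7))**2 = (-5 + 14/3)**2 = (-1/3)**2 = 1/9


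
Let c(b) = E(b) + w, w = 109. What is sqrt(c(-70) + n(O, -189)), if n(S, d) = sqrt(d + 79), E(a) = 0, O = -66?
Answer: sqrt(109 + I*sqrt(110)) ≈ 10.452 + 0.50171*I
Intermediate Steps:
n(S, d) = sqrt(79 + d)
c(b) = 109 (c(b) = 0 + 109 = 109)
sqrt(c(-70) + n(O, -189)) = sqrt(109 + sqrt(79 - 189)) = sqrt(109 + sqrt(-110)) = sqrt(109 + I*sqrt(110))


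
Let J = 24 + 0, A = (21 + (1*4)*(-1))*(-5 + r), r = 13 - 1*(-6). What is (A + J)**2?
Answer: 68644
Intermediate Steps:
r = 19 (r = 13 + 6 = 19)
A = 238 (A = (21 + (1*4)*(-1))*(-5 + 19) = (21 + 4*(-1))*14 = (21 - 4)*14 = 17*14 = 238)
J = 24
(A + J)**2 = (238 + 24)**2 = 262**2 = 68644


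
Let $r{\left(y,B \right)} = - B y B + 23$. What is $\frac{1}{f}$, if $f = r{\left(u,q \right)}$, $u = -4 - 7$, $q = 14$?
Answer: $\frac{1}{2179} \approx 0.00045893$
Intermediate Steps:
$u = -11$ ($u = -4 - 7 = -11$)
$r{\left(y,B \right)} = 23 - y B^{2}$ ($r{\left(y,B \right)} = - B y B + 23 = - y B^{2} + 23 = 23 - y B^{2}$)
$f = 2179$ ($f = 23 - - 11 \cdot 14^{2} = 23 - \left(-11\right) 196 = 23 + 2156 = 2179$)
$\frac{1}{f} = \frac{1}{2179}$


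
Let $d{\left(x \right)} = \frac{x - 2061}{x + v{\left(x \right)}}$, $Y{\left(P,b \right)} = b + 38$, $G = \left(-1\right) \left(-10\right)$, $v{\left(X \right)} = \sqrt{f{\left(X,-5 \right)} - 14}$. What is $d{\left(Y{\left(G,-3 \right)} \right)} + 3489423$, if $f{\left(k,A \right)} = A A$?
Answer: $\frac{2118044306}{607} + \frac{1013 \sqrt{11}}{607} \approx 3.4894 \cdot 10^{6}$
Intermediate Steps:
$f{\left(k,A \right)} = A^{2}$
$v{\left(X \right)} = \sqrt{11}$ ($v{\left(X \right)} = \sqrt{\left(-5\right)^{2} - 14} = \sqrt{25 - 14} = \sqrt{11}$)
$G = 10$
$Y{\left(P,b \right)} = 38 + b$
$d{\left(x \right)} = \frac{-2061 + x}{x + \sqrt{11}}$ ($d{\left(x \right)} = \frac{x - 2061}{x + \sqrt{11}} = \frac{-2061 + x}{x + \sqrt{11}}$)
$d{\left(Y{\left(G,-3 \right)} \right)} + 3489423 = \frac{-2061 + \left(38 - 3\right)}{\left(38 - 3\right) + \sqrt{11}} + 3489423 = \frac{-2061 + 35}{35 + \sqrt{11}} + 3489423 = \frac{1}{35 + \sqrt{11}} \left(-2026\right) + 3489423 = - \frac{2026}{35 + \sqrt{11}} + 3489423 = 3489423 - \frac{2026}{35 + \sqrt{11}}$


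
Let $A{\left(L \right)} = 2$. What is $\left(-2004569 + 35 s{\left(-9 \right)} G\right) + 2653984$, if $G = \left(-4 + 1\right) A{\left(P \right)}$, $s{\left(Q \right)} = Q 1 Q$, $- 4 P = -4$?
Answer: $632405$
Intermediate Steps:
$P = 1$ ($P = \left(- \frac{1}{4}\right) \left(-4\right) = 1$)
$s{\left(Q \right)} = Q^{2}$ ($s{\left(Q \right)} = Q Q = Q^{2}$)
$G = -6$ ($G = \left(-4 + 1\right) 2 = \left(-3\right) 2 = -6$)
$\left(-2004569 + 35 s{\left(-9 \right)} G\right) + 2653984 = \left(-2004569 + 35 \left(-9\right)^{2} \left(-6\right)\right) + 2653984 = \left(-2004569 + 35 \cdot 81 \left(-6\right)\right) + 2653984 = \left(-2004569 + 2835 \left(-6\right)\right) + 2653984 = \left(-2004569 - 17010\right) + 2653984 = -2021579 + 2653984 = 632405$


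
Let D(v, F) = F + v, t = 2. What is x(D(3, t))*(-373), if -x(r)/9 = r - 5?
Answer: 0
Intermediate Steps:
x(r) = 45 - 9*r (x(r) = -9*(r - 5) = -9*(-5 + r) = 45 - 9*r)
x(D(3, t))*(-373) = (45 - 9*(2 + 3))*(-373) = (45 - 9*5)*(-373) = (45 - 45)*(-373) = 0*(-373) = 0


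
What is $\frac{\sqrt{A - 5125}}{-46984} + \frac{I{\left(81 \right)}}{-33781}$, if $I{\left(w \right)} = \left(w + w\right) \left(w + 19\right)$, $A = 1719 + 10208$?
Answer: $- \frac{16200}{33781} - \frac{\sqrt{6802}}{46984} \approx -0.48131$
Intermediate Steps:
$A = 11927$
$I{\left(w \right)} = 2 w \left(19 + w\right)$
$\frac{\sqrt{A - 5125}}{-46984} + \frac{I{\left(81 \right)}}{-33781} = \frac{\sqrt{11927 - 5125}}{-46984} + \frac{2 \cdot 81 \left(19 + 81\right)}{-33781} = \sqrt{6802} \left(- \frac{1}{46984}\right) + 2 \cdot 81 \cdot 100 \left(- \frac{1}{33781}\right) = - \frac{\sqrt{6802}}{46984} + 16200 \left(- \frac{1}{33781}\right) = - \frac{\sqrt{6802}}{46984} - \frac{16200}{33781} = - \frac{16200}{33781} - \frac{\sqrt{6802}}{46984}$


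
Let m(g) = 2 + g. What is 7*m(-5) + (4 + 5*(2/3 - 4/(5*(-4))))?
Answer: -38/3 ≈ -12.667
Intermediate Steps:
7*m(-5) + (4 + 5*(2/3 - 4/(5*(-4)))) = 7*(2 - 5) + (4 + 5*(2/3 - 4/(5*(-4)))) = 7*(-3) + (4 + 5*(2*(1/3) - 4/(-20))) = -21 + (4 + 5*(2/3 - 4*(-1/20))) = -21 + (4 + 5*(2/3 + 1/5)) = -21 + (4 + 5*(13/15)) = -21 + (4 + 13/3) = -21 + 25/3 = -38/3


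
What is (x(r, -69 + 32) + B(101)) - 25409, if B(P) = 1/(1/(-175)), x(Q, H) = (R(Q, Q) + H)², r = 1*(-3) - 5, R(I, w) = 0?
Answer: -24215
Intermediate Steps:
r = -8 (r = -3 - 5 = -8)
x(Q, H) = H² (x(Q, H) = (0 + H)² = H²)
B(P) = -175 (B(P) = 1/(-1/175) = -175)
(x(r, -69 + 32) + B(101)) - 25409 = ((-69 + 32)² - 175) - 25409 = ((-37)² - 175) - 25409 = (1369 - 175) - 25409 = 1194 - 25409 = -24215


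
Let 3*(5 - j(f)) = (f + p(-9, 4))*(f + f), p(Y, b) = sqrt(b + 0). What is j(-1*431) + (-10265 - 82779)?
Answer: -216305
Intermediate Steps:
p(Y, b) = sqrt(b)
j(f) = 5 - 2*f*(2 + f)/3 (j(f) = 5 - (f + sqrt(4))*(f + f)/3 = 5 - (f + 2)*2*f/3 = 5 - (2 + f)*2*f/3 = 5 - 2*f*(2 + f)/3)
j(-1*431) + (-10265 - 82779) = (5 - (-4)*431/3 - 2*(-1*431)**2/3) + (-10265 - 82779) = (5 - 4/3*(-431) - 2/3*(-431)**2) - 93044 = (5 + 1724/3 - 2/3*185761) - 93044 = (5 + 1724/3 - 371522/3) - 93044 = -123261 - 93044 = -216305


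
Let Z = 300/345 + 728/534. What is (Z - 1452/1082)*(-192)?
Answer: -189428864/1107427 ≈ -171.05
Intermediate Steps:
Z = 13712/6141 (Z = 300*(1/345) + 728*(1/534) = 20/23 + 364/267 = 13712/6141 ≈ 2.2329)
(Z - 1452/1082)*(-192) = (13712/6141 - 1452/1082)*(-192) = (13712/6141 - 1452*1/1082)*(-192) = (13712/6141 - 726/541)*(-192) = (2959826/3322281)*(-192) = -189428864/1107427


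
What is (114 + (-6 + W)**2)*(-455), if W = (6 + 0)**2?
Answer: -461370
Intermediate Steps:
W = 36 (W = 6**2 = 36)
(114 + (-6 + W)**2)*(-455) = (114 + (-6 + 36)**2)*(-455) = (114 + 30**2)*(-455) = (114 + 900)*(-455) = 1014*(-455) = -461370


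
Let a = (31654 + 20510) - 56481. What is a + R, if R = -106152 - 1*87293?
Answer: -197762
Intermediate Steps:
R = -193445 (R = -106152 - 87293 = -193445)
a = -4317 (a = 52164 - 56481 = -4317)
a + R = -4317 - 193445 = -197762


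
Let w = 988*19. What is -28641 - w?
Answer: -47413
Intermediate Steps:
w = 18772
-28641 - w = -28641 - 1*18772 = -28641 - 18772 = -47413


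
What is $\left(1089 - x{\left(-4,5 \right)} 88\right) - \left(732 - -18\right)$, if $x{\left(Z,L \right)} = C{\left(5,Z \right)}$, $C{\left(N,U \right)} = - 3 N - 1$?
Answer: $1747$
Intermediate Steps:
$C{\left(N,U \right)} = -1 - 3 N$
$x{\left(Z,L \right)} = -16$ ($x{\left(Z,L \right)} = -1 - 15 = -16$)
$\left(1089 - x{\left(-4,5 \right)} 88\right) - \left(732 - -18\right) = \left(1089 - \left(-16\right) 88\right) - \left(732 - -18\right) = \left(1089 - -1408\right) - \left(732 + 18\right) = \left(1089 + 1408\right) - 750 = 2497 - 750 = 1747$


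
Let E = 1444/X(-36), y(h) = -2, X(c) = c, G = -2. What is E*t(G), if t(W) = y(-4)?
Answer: 722/9 ≈ 80.222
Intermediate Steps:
t(W) = -2
E = -361/9 (E = 1444/(-36) = 1444*(-1/36) = -361/9 ≈ -40.111)
E*t(G) = -361/9*(-2) = 722/9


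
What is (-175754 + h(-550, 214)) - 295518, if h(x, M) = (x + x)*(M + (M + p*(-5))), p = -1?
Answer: -947572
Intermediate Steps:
h(x, M) = 2*x*(5 + 2*M) (h(x, M) = (x + x)*(M + (M - 1*(-5))) = (2*x)*(M + (M + 5)) = (2*x)*(M + (5 + M)) = (2*x)*(5 + 2*M) = 2*x*(5 + 2*M))
(-175754 + h(-550, 214)) - 295518 = (-175754 + 2*(-550)*(5 + 2*214)) - 295518 = (-175754 + 2*(-550)*(5 + 428)) - 295518 = (-175754 + 2*(-550)*433) - 295518 = (-175754 - 476300) - 295518 = -652054 - 295518 = -947572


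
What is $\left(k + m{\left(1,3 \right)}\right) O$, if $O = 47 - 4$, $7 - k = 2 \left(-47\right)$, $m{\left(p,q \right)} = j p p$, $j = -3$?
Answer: $4214$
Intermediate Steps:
$m{\left(p,q \right)} = - 3 p^{2}$ ($m{\left(p,q \right)} = - 3 p p = - 3 p^{2}$)
$k = 101$ ($k = 7 - 2 \left(-47\right) = 7 - -94 = 7 + 94 = 101$)
$O = 43$
$\left(k + m{\left(1,3 \right)}\right) O = \left(101 - 3 \cdot 1^{2}\right) 43 = \left(101 - 3\right) 43 = 98 \cdot 43 = 4214$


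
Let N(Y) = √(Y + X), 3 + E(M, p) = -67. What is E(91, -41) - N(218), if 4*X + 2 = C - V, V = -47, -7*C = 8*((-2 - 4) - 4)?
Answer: -70 - √45493/14 ≈ -85.235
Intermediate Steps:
E(M, p) = -70 (E(M, p) = -3 - 67 = -70)
C = 80/7 (C = -8*((-2 - 4) - 4)/7 = -8*(-6 - 4)/7 = -8*(-10)/7 = -⅐*(-80) = 80/7 ≈ 11.429)
X = 395/28 (X = -½ + (80/7 - 1*(-47))/4 = -½ + (80/7 + 47)/4 = -½ + (¼)*(409/7) = -½ + 409/28 = 395/28 ≈ 14.107)
N(Y) = √(395/28 + Y) (N(Y) = √(Y + 395/28) = √(395/28 + Y))
E(91, -41) - N(218) = -70 - √(2765 + 196*218)/14 = -70 - √(2765 + 42728)/14 = -70 - √45493/14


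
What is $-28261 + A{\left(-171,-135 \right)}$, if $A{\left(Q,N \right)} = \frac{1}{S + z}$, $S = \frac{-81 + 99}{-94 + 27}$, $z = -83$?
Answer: $- \frac{157668186}{5579} \approx -28261.0$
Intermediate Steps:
$S = - \frac{18}{67}$ ($S = \frac{18}{-67} = 18 \left(- \frac{1}{67}\right) = - \frac{18}{67} \approx -0.26866$)
$A{\left(Q,N \right)} = - \frac{67}{5579}$ ($A{\left(Q,N \right)} = \frac{1}{- \frac{18}{67} - 83} = \frac{1}{- \frac{5579}{67}} = - \frac{67}{5579}$)
$-28261 + A{\left(-171,-135 \right)} = -28261 - \frac{67}{5579} = - \frac{157668186}{5579}$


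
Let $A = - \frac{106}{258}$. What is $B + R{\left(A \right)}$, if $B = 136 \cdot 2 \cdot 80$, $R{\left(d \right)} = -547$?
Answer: $21213$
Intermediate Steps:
$A = - \frac{53}{129}$ ($A = \left(-106\right) \frac{1}{258} = - \frac{53}{129} \approx -0.41085$)
$B = 21760$ ($B = 272 \cdot 80 = 21760$)
$B + R{\left(A \right)} = 21760 - 547 = 21213$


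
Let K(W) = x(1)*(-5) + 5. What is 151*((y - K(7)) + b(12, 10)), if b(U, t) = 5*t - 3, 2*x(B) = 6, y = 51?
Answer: 16308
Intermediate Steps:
x(B) = 3 (x(B) = (½)*6 = 3)
b(U, t) = -3 + 5*t
K(W) = -10 (K(W) = 3*(-5) + 5 = -15 + 5 = -10)
151*((y - K(7)) + b(12, 10)) = 151*((51 - 1*(-10)) + (-3 + 5*10)) = 151*((51 + 10) + (-3 + 50)) = 151*(61 + 47) = 151*108 = 16308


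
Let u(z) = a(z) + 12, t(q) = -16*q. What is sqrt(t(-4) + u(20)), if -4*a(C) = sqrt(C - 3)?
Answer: sqrt(304 - sqrt(17))/2 ≈ 8.6585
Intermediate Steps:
a(C) = -sqrt(-3 + C)/4 (a(C) = -sqrt(C - 3)/4 = -sqrt(-3 + C)/4)
u(z) = 12 - sqrt(-3 + z)/4 (u(z) = -sqrt(-3 + z)/4 + 12 = 12 - sqrt(-3 + z)/4)
sqrt(t(-4) + u(20)) = sqrt(-16*(-4) + (12 - sqrt(-3 + 20)/4)) = sqrt(64 + (12 - sqrt(17)/4)) = sqrt(76 - sqrt(17)/4)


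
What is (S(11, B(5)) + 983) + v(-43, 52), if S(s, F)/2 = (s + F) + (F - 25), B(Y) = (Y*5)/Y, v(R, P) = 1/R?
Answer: 41924/43 ≈ 974.98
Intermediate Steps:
B(Y) = 5 (B(Y) = (5*Y)/Y = 5)
S(s, F) = -50 + 2*s + 4*F (S(s, F) = 2*((s + F) + (F - 25)) = 2*((F + s) + (-25 + F)) = 2*(-25 + s + 2*F) = -50 + 2*s + 4*F)
(S(11, B(5)) + 983) + v(-43, 52) = ((-50 + 2*11 + 4*5) + 983) + 1/(-43) = ((-50 + 22 + 20) + 983) - 1/43 = (-8 + 983) - 1/43 = 975 - 1/43 = 41924/43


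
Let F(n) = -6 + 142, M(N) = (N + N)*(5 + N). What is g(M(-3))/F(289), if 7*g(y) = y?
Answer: -3/238 ≈ -0.012605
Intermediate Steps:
M(N) = 2*N*(5 + N) (M(N) = (2*N)*(5 + N) = 2*N*(5 + N))
g(y) = y/7
F(n) = 136
g(M(-3))/F(289) = ((2*(-3)*(5 - 3))/7)/136 = ((2*(-3)*2)/7)*(1/136) = ((⅐)*(-12))*(1/136) = -12/7*1/136 = -3/238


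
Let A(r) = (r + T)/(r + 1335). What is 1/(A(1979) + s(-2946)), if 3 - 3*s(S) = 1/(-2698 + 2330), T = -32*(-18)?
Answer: 1829328/3241345 ≈ 0.56437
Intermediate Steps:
T = 576
A(r) = (576 + r)/(1335 + r) (A(r) = (r + 576)/(r + 1335) = (576 + r)/(1335 + r))
s(S) = 1105/1104 (s(S) = 1 - 1/(3*(-2698 + 2330)) = 1 - 1/3/(-368) = 1 - 1/3*(-1/368) = 1 + 1/1104 = 1105/1104)
1/(A(1979) + s(-2946)) = 1/((576 + 1979)/(1335 + 1979) + 1105/1104) = 1/(2555/3314 + 1105/1104) = 1/(3241345/1829328) = 1829328/3241345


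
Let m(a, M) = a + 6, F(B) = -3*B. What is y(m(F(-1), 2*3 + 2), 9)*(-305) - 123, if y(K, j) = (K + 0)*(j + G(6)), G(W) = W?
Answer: -41298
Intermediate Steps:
m(a, M) = 6 + a
y(K, j) = K*(6 + j) (y(K, j) = (K + 0)*(j + 6) = K*(6 + j))
y(m(F(-1), 2*3 + 2), 9)*(-305) - 123 = ((6 - 3*(-1))*(6 + 9))*(-305) - 123 = ((6 + 3)*15)*(-305) - 123 = (9*15)*(-305) - 123 = 135*(-305) - 123 = -41175 - 123 = -41298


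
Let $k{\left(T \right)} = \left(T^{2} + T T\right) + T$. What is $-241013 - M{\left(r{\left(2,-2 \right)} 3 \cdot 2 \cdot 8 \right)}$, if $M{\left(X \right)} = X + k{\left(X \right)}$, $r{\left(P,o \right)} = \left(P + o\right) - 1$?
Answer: $-245525$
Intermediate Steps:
$r{\left(P,o \right)} = -1 + P + o$
$k{\left(T \right)} = T + 2 T^{2}$ ($k{\left(T \right)} = \left(T^{2} + T^{2}\right) + T = 2 T^{2} + T = T + 2 T^{2}$)
$M{\left(X \right)} = X + X \left(1 + 2 X\right)$
$-241013 - M{\left(r{\left(2,-2 \right)} 3 \cdot 2 \cdot 8 \right)} = -241013 - 2 \left(-1 + 2 - 2\right) 3 \cdot 2 \cdot 8 \left(1 + \left(-1 + 2 - 2\right) 3 \cdot 2 \cdot 8\right) = -241013 - 2 \left(-1\right) 3 \cdot 2 \cdot 8 \left(1 + \left(-1\right) 3 \cdot 2 \cdot 8\right) = -241013 - 2 \left(-3\right) 2 \cdot 8 \left(1 + \left(-3\right) 2 \cdot 8\right) = -241013 - 2 \left(\left(-6\right) 8\right) \left(1 - 48\right) = -241013 - 2 \left(-48\right) \left(1 - 48\right) = -241013 - 2 \left(-48\right) \left(-47\right) = -241013 - 4512 = -245525$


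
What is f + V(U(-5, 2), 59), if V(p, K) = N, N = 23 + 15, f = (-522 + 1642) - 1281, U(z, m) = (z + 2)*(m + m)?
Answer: -123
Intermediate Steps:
U(z, m) = 2*m*(2 + z) (U(z, m) = (2 + z)*(2*m) = 2*m*(2 + z))
f = -161 (f = 1120 - 1281 = -161)
N = 38
V(p, K) = 38
f + V(U(-5, 2), 59) = -161 + 38 = -123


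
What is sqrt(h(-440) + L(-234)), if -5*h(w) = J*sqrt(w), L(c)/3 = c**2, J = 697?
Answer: sqrt(4106700 - 6970*I*sqrt(110))/5 ≈ 405.32 - 3.6072*I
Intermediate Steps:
L(c) = 3*c**2
h(w) = -697*sqrt(w)/5
sqrt(h(-440) + L(-234)) = sqrt(-1394*I*sqrt(110)/5 + 3*(-234)**2) = sqrt(-1394*I*sqrt(110)/5 + 3*54756) = sqrt(-1394*I*sqrt(110)/5 + 164268) = sqrt(164268 - 1394*I*sqrt(110)/5)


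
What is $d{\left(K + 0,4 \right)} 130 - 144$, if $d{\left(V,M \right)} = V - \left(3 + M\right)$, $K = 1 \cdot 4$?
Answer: $-534$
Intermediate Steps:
$K = 4$
$d{\left(V,M \right)} = -3 + V - M$
$d{\left(K + 0,4 \right)} 130 - 144 = \left(-3 + \left(4 + 0\right) - 4\right) 130 - 144 = \left(-3 + 4 - 4\right) 130 - 144 = \left(-3\right) 130 - 144 = -390 - 144 = -534$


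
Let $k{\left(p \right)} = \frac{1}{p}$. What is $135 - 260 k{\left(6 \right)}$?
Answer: $\frac{275}{3} \approx 91.667$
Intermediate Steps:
$135 - 260 k{\left(6 \right)} = 135 - \frac{260}{6} = 135 - \frac{130}{3} = \frac{275}{3}$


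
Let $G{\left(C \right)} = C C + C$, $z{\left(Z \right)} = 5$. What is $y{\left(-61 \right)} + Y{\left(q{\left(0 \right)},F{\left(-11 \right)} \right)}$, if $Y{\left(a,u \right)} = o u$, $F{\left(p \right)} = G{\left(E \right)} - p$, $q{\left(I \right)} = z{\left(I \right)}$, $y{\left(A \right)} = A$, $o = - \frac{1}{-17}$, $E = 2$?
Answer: $-60$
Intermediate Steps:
$o = \frac{1}{17}$ ($o = \left(-1\right) \left(- \frac{1}{17}\right) = \frac{1}{17} \approx 0.058824$)
$q{\left(I \right)} = 5$
$G{\left(C \right)} = C + C^{2}$ ($G{\left(C \right)} = C^{2} + C = C + C^{2}$)
$F{\left(p \right)} = 6 - p$ ($F{\left(p \right)} = 2 \left(1 + 2\right) - p = 2 \cdot 3 - p = 6 - p$)
$Y{\left(a,u \right)} = \frac{u}{17}$
$y{\left(-61 \right)} + Y{\left(q{\left(0 \right)},F{\left(-11 \right)} \right)} = -61 + \frac{6 - -11}{17} = -61 + \frac{6 + 11}{17} = -61 + \frac{1}{17} \cdot 17 = -61 + 1 = -60$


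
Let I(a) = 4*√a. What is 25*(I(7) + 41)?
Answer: 1025 + 100*√7 ≈ 1289.6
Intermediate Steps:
25*(I(7) + 41) = 25*(4*√7 + 41) = 25*(41 + 4*√7) = 1025 + 100*√7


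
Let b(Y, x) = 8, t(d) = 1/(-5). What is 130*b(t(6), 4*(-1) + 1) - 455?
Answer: 585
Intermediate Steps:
t(d) = -⅕
130*b(t(6), 4*(-1) + 1) - 455 = 130*8 - 455 = 1040 - 455 = 585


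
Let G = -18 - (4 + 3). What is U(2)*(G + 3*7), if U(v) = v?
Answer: -8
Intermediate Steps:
G = -25 (G = -18 - 7 = -25)
U(2)*(G + 3*7) = 2*(-25 + 3*7) = 2*(-25 + 21) = 2*(-4) = -8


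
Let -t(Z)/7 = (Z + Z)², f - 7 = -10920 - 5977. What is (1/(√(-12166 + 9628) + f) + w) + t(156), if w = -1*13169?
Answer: -33024200375836/47545773 - I*√282/95091546 ≈ -6.9458e+5 - 1.766e-7*I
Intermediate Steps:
f = -16890 (f = 7 + (-10920 - 5977) = 7 - 16897 = -16890)
w = -13169
t(Z) = -28*Z² (t(Z) = -7*(Z + Z)² = -7*4*Z² = -28*Z²)
(1/(√(-12166 + 9628) + f) + w) + t(156) = (1/(√(-12166 + 9628) - 16890) - 13169) - 28*156² = (1/(√(-2538) - 16890) - 13169) - 28*24336 = (1/(3*I*√282 - 16890) - 13169) - 681408 = (1/(-16890 + 3*I*√282) - 13169) - 681408 = (-13169 + 1/(-16890 + 3*I*√282)) - 681408 = -694577 + 1/(-16890 + 3*I*√282)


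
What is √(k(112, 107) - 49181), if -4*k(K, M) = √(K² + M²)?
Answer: √(-196724 - √23993)/2 ≈ 221.86*I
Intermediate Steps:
k(K, M) = -√(K² + M²)/4
√(k(112, 107) - 49181) = √(-√(112² + 107²)/4 - 49181) = √(-√(12544 + 11449)/4 - 49181) = √(-√23993/4 - 49181) = √(-49181 - √23993/4)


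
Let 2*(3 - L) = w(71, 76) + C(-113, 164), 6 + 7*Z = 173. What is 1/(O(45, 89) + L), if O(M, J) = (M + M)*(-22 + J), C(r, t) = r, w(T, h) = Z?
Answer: 7/42543 ≈ 0.00016454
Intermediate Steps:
Z = 167/7 (Z = -6/7 + (⅐)*173 = -6/7 + 173/7 = 167/7 ≈ 23.857)
w(T, h) = 167/7
O(M, J) = 2*M*(-22 + J) (O(M, J) = (2*M)*(-22 + J) = 2*M*(-22 + J))
L = 333/7 (L = 3 - (167/7 - 113)/2 = 3 - ½*(-624/7) = 3 + 312/7 = 333/7 ≈ 47.571)
1/(O(45, 89) + L) = 1/(2*45*(-22 + 89) + 333/7) = 1/(2*45*67 + 333/7) = 1/(6030 + 333/7) = 1/(42543/7) = 7/42543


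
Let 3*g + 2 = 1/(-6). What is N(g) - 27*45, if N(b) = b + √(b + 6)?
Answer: -21883/18 + √190/6 ≈ -1213.4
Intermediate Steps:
g = -13/18 (g = -⅔ + (⅓)/(-6) = -⅔ + (⅓)*(-⅙) = -⅔ - 1/18 = -13/18 ≈ -0.72222)
N(b) = b + √(6 + b)
N(g) - 27*45 = (-13/18 + √(6 - 13/18)) - 27*45 = (-13/18 + √(95/18)) - 1215 = (-13/18 + √190/6) - 1215 = -21883/18 + √190/6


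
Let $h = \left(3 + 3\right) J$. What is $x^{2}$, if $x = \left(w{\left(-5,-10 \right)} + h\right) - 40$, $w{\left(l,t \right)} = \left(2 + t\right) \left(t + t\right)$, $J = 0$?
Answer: $14400$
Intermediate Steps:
$w{\left(l,t \right)} = 2 t \left(2 + t\right)$ ($w{\left(l,t \right)} = \left(2 + t\right) 2 t = 2 t \left(2 + t\right)$)
$h = 0$ ($h = \left(3 + 3\right) 0 = 6 \cdot 0 = 0$)
$x = 120$ ($x = \left(2 \left(-10\right) \left(2 - 10\right) + 0\right) - 40 = \left(2 \left(-10\right) \left(-8\right) + 0\right) - 40 = \left(160 + 0\right) - 40 = 160 - 40 = 120$)
$x^{2} = 120^{2} = 14400$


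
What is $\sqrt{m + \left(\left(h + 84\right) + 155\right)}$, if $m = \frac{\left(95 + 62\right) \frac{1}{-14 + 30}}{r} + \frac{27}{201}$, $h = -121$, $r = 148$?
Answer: $\frac{\sqrt{46489279481}}{19832} \approx 10.872$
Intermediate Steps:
$m = \frac{31831}{158656}$ ($m = \frac{\left(95 + 62\right) \frac{1}{-14 + 30}}{148} + \frac{27}{201} = \frac{157}{16} \cdot \frac{1}{148} + 27 \cdot \frac{1}{201} = 157 \cdot \frac{1}{16} \cdot \frac{1}{148} + \frac{9}{67} = \frac{157}{16} \cdot \frac{1}{148} + \frac{9}{67} = \frac{157}{2368} + \frac{9}{67} = \frac{31831}{158656} \approx 0.20063$)
$\sqrt{m + \left(\left(h + 84\right) + 155\right)} = \sqrt{\frac{31831}{158656} + \left(\left(-121 + 84\right) + 155\right)} = \sqrt{\frac{31831}{158656} + \left(-37 + 155\right)} = \sqrt{\frac{31831}{158656} + 118} = \sqrt{\frac{18753239}{158656}} = \frac{\sqrt{46489279481}}{19832}$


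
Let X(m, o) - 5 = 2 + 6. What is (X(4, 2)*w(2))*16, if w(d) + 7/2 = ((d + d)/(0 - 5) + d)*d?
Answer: -1144/5 ≈ -228.80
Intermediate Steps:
X(m, o) = 13 (X(m, o) = 5 + (2 + 6) = 5 + 8 = 13)
w(d) = -7/2 + 3*d²/5 (w(d) = -7/2 + ((d + d)/(0 - 5) + d)*d = -7/2 + ((2*d)/(-5) + d)*d = -7/2 + ((2*d)*(-⅕) + d)*d = -7/2 + (-2*d/5 + d)*d = -7/2 + (3*d/5)*d = -7/2 + 3*d²/5)
(X(4, 2)*w(2))*16 = (13*(-7/2 + (⅗)*2²))*16 = (13*(-7/2 + (⅗)*4))*16 = (13*(-7/2 + 12/5))*16 = (13*(-11/10))*16 = -143/10*16 = -1144/5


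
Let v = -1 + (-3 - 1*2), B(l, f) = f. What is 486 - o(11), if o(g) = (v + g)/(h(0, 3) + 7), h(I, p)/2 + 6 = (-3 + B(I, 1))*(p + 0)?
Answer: 8267/17 ≈ 486.29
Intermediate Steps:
h(I, p) = -12 - 4*p (h(I, p) = -12 + 2*((-3 + 1)*(p + 0)) = -12 + 2*(-2*p) = -12 - 4*p)
v = -6 (v = -1 + (-3 - 2) = -1 - 5 = -6)
o(g) = 6/17 - g/17 (o(g) = (-6 + g)/((-12 - 4*3) + 7) = (-6 + g)/((-12 - 12) + 7) = (-6 + g)/(-24 + 7) = (-6 + g)/(-17) = (-6 + g)*(-1/17) = 6/17 - g/17)
486 - o(11) = 486 - (6/17 - 1/17*11) = 486 - (6/17 - 11/17) = 486 - 1*(-5/17) = 486 + 5/17 = 8267/17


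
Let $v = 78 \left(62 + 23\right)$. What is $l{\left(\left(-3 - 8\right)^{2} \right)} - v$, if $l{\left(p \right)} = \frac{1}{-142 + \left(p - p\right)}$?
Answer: $- \frac{941461}{142} \approx -6630.0$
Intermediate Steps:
$v = 6630$ ($v = 78 \cdot 85 = 6630$)
$l{\left(p \right)} = - \frac{1}{142}$ ($l{\left(p \right)} = \frac{1}{-142 + 0} = \frac{1}{-142} = - \frac{1}{142}$)
$l{\left(\left(-3 - 8\right)^{2} \right)} - v = - \frac{1}{142} - 6630 = - \frac{941461}{142}$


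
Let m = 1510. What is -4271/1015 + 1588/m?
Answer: -483739/153265 ≈ -3.1562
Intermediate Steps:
-4271/1015 + 1588/m = -4271/1015 + 1588/1510 = -4271*1/1015 + 1588*(1/1510) = -4271/1015 + 794/755 = -483739/153265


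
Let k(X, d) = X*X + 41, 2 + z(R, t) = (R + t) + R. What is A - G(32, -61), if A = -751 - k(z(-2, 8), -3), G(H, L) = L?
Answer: -735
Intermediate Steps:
z(R, t) = -2 + t + 2*R (z(R, t) = -2 + ((R + t) + R) = -2 + (t + 2*R) = -2 + t + 2*R)
k(X, d) = 41 + X² (k(X, d) = X² + 41 = 41 + X²)
A = -796 (A = -751 - (41 + (-2 + 8 + 2*(-2))²) = -751 - (41 + (-2 + 8 - 4)²) = -751 - (41 + 2²) = -751 - (41 + 4) = -751 - 1*45 = -751 - 45 = -796)
A - G(32, -61) = -796 - 1*(-61) = -796 + 61 = -735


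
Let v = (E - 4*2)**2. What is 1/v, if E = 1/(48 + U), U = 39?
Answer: 7569/483025 ≈ 0.015670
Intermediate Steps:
E = 1/87 (E = 1/(48 + 39) = 1/87 ≈ 0.011494)
v = 483025/7569 (v = (1/87 - 4*2)**2 = (1/87 - 8)**2 = (-695/87)**2 = 483025/7569 ≈ 63.816)
1/v = 1/(483025/7569) = 7569/483025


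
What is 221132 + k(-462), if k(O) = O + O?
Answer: 220208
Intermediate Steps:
k(O) = 2*O
221132 + k(-462) = 221132 + 2*(-462) = 221132 - 924 = 220208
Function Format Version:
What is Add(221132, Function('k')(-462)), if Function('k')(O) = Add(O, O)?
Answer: 220208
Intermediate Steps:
Function('k')(O) = Mul(2, O)
Add(221132, Function('k')(-462)) = Add(221132, Mul(2, -462)) = Add(221132, -924) = 220208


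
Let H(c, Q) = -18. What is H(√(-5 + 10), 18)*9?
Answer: -162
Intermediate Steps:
H(√(-5 + 10), 18)*9 = -18*9 = -162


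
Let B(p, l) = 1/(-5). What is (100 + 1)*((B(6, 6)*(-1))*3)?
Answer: 303/5 ≈ 60.600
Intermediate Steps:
B(p, l) = -⅕
(100 + 1)*((B(6, 6)*(-1))*3) = (100 + 1)*(-⅕*(-1)*3) = 101*((⅕)*3) = 101*(⅗) = 303/5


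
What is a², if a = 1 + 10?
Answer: 121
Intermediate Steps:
a = 11
a² = 11² = 121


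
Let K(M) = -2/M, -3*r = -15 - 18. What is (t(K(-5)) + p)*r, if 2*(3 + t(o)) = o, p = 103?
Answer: 5511/5 ≈ 1102.2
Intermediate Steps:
r = 11 (r = -(-15 - 18)/3 = -⅓*(-33) = 11)
t(o) = -3 + o/2
(t(K(-5)) + p)*r = ((-3 + (-2/(-5))/2) + 103)*11 = ((-3 + (-2*(-⅕))/2) + 103)*11 = ((-3 + (½)*(⅖)) + 103)*11 = ((-3 + ⅕) + 103)*11 = (-14/5 + 103)*11 = (501/5)*11 = 5511/5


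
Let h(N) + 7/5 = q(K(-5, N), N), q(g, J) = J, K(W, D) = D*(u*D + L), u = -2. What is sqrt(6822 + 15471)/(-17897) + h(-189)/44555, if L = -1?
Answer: -136/31825 - 3*sqrt(2477)/17897 ≈ -0.012616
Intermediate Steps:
K(W, D) = D*(-1 - 2*D) (K(W, D) = D*(-2*D - 1) = D*(-1 - 2*D))
h(N) = -7/5 + N
sqrt(6822 + 15471)/(-17897) + h(-189)/44555 = sqrt(6822 + 15471)/(-17897) + (-7/5 - 189)/44555 = sqrt(22293)*(-1/17897) - 952/5*1/44555 = (3*sqrt(2477))*(-1/17897) - 136/31825 = -3*sqrt(2477)/17897 - 136/31825 = -136/31825 - 3*sqrt(2477)/17897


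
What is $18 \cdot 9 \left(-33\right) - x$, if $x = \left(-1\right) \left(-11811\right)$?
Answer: $-17157$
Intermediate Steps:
$x = 11811$
$18 \cdot 9 \left(-33\right) - x = 18 \cdot 9 \left(-33\right) - 11811 = 162 \left(-33\right) - 11811 = -5346 - 11811 = -17157$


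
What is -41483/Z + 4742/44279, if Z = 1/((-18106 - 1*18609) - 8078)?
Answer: 82276936138043/44279 ≈ 1.8581e+9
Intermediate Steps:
Z = -1/44793 (Z = 1/((-18106 - 18609) - 8078) = 1/(-36715 - 8078) = 1/(-44793) = -1/44793 ≈ -2.2325e-5)
-41483/Z + 4742/44279 = -41483/(-1/44793) + 4742/44279 = -41483*(-44793) + 4742*(1/44279) = 1858148019 + 4742/44279 = 82276936138043/44279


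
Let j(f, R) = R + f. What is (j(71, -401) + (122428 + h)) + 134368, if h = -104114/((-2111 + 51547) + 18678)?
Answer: 8734410505/34057 ≈ 2.5646e+5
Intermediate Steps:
h = -52057/34057 (h = -104114/(49436 + 18678) = -104114/68114 = -104114*1/68114 = -52057/34057 ≈ -1.5285)
(j(71, -401) + (122428 + h)) + 134368 = ((-401 + 71) + (122428 - 52057/34057)) + 134368 = (-330 + 4169478339/34057) + 134368 = 4158239529/34057 + 134368 = 8734410505/34057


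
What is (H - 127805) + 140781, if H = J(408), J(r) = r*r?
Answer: 179440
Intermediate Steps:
J(r) = r²
H = 166464 (H = 408² = 166464)
(H - 127805) + 140781 = (166464 - 127805) + 140781 = 38659 + 140781 = 179440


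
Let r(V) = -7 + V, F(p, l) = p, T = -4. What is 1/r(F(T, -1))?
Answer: -1/11 ≈ -0.090909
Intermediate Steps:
1/r(F(T, -1)) = 1/(-7 - 4) = 1/(-11) = -1/11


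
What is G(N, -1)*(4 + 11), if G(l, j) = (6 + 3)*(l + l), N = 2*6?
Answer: 3240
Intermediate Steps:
N = 12
G(l, j) = 18*l (G(l, j) = 9*(2*l) = 18*l)
G(N, -1)*(4 + 11) = (18*12)*(4 + 11) = 216*15 = 3240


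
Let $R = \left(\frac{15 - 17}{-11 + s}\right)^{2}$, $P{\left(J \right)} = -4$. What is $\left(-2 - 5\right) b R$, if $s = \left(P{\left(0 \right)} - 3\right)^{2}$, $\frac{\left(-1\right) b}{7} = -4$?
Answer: $- \frac{196}{361} \approx -0.54294$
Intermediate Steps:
$b = 28$ ($b = \left(-7\right) \left(-4\right) = 28$)
$s = 49$ ($s = \left(-4 - 3\right)^{2} = \left(-7\right)^{2} = 49$)
$R = \frac{1}{361}$ ($R = \left(\frac{15 - 17}{-11 + 49}\right)^{2} = \left(- \frac{2}{38}\right)^{2} = \left(\left(-2\right) \frac{1}{38}\right)^{2} = \left(- \frac{1}{19}\right)^{2} = \frac{1}{361} \approx 0.0027701$)
$\left(-2 - 5\right) b R = \left(-2 - 5\right) 28 \cdot \frac{1}{361} = \left(-7\right) 28 \cdot \frac{1}{361} = \left(-196\right) \frac{1}{361} = - \frac{196}{361}$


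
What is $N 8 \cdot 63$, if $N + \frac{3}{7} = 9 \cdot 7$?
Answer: $31536$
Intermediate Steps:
$N = \frac{438}{7}$ ($N = - \frac{3}{7} + 9 \cdot 7 = - \frac{3}{7} + 63 = \frac{438}{7} \approx 62.571$)
$N 8 \cdot 63 = \frac{438 \cdot 8 \cdot 63}{7} = \frac{438}{7} \cdot 504 = 31536$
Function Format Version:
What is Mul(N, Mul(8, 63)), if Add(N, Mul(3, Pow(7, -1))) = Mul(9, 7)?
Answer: 31536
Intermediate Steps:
N = Rational(438, 7) (N = Add(Rational(-3, 7), Mul(9, 7)) = Add(Rational(-3, 7), 63) = Rational(438, 7) ≈ 62.571)
Mul(N, Mul(8, 63)) = Mul(Rational(438, 7), Mul(8, 63)) = Mul(Rational(438, 7), 504) = 31536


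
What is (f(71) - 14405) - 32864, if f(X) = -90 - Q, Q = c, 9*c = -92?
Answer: -426139/9 ≈ -47349.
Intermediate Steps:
c = -92/9 (c = (⅑)*(-92) = -92/9 ≈ -10.222)
Q = -92/9 ≈ -10.222
f(X) = -718/9 (f(X) = -90 - 1*(-92/9) = -90 + 92/9 = -718/9)
(f(71) - 14405) - 32864 = (-718/9 - 14405) - 32864 = -130363/9 - 32864 = -426139/9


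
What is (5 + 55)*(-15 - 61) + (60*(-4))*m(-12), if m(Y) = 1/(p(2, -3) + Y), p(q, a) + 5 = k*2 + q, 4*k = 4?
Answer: -59040/13 ≈ -4541.5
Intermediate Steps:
k = 1 (k = (¼)*4 = 1)
p(q, a) = -3 + q (p(q, a) = -5 + (1*2 + q) = -5 + (2 + q) = -3 + q)
m(Y) = 1/(-1 + Y) (m(Y) = 1/((-3 + 2) + Y) = 1/(-1 + Y))
(5 + 55)*(-15 - 61) + (60*(-4))*m(-12) = (5 + 55)*(-15 - 61) + (60*(-4))/(-1 - 12) = 60*(-76) - 240/(-13) = -4560 - 240*(-1/13) = -4560 + 240/13 = -59040/13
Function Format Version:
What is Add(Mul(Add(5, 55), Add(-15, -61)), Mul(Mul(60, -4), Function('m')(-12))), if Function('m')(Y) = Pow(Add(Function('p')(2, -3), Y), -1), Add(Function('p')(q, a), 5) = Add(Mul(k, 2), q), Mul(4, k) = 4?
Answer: Rational(-59040, 13) ≈ -4541.5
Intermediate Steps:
k = 1 (k = Mul(Rational(1, 4), 4) = 1)
Function('p')(q, a) = Add(-3, q) (Function('p')(q, a) = Add(-5, Add(Mul(1, 2), q)) = Add(-5, Add(2, q)) = Add(-3, q))
Function('m')(Y) = Pow(Add(-1, Y), -1) (Function('m')(Y) = Pow(Add(Add(-3, 2), Y), -1) = Pow(Add(-1, Y), -1))
Add(Mul(Add(5, 55), Add(-15, -61)), Mul(Mul(60, -4), Function('m')(-12))) = Add(Mul(Add(5, 55), Add(-15, -61)), Mul(Mul(60, -4), Pow(Add(-1, -12), -1))) = Add(Mul(60, -76), Mul(-240, Pow(-13, -1))) = Add(-4560, Mul(-240, Rational(-1, 13))) = Add(-4560, Rational(240, 13)) = Rational(-59040, 13)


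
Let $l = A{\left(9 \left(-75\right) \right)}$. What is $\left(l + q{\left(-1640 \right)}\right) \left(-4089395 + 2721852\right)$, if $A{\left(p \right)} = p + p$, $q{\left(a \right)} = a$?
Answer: $4088953570$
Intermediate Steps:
$A{\left(p \right)} = 2 p$
$l = -1350$ ($l = 2 \cdot 9 \left(-75\right) = 2 \left(-675\right) = -1350$)
$\left(l + q{\left(-1640 \right)}\right) \left(-4089395 + 2721852\right) = \left(-1350 - 1640\right) \left(-4089395 + 2721852\right) = \left(-2990\right) \left(-1367543\right) = 4088953570$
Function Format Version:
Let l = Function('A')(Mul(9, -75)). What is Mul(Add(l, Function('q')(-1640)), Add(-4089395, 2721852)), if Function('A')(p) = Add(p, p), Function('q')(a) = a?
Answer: 4088953570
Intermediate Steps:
Function('A')(p) = Mul(2, p)
l = -1350 (l = Mul(2, Mul(9, -75)) = Mul(2, -675) = -1350)
Mul(Add(l, Function('q')(-1640)), Add(-4089395, 2721852)) = Mul(Add(-1350, -1640), Add(-4089395, 2721852)) = Mul(-2990, -1367543) = 4088953570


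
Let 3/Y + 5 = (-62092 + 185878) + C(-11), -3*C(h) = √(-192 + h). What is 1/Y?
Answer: 123781/3 - I*√203/9 ≈ 41260.0 - 1.5831*I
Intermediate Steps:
C(h) = -√(-192 + h)/3
Y = 3/(123781 - I*√203/3) (Y = 3/(-5 + ((-62092 + 185878) - √(-192 - 11)/3)) = 3/(-5 + (123786 - I*√203/3)) = 3/(123781 - I*√203/3) ≈ 2.4236e-5 + 9.2991e-10*I)
1/Y = 1/(477441/19699374836 + 9*I*√203/137895623852)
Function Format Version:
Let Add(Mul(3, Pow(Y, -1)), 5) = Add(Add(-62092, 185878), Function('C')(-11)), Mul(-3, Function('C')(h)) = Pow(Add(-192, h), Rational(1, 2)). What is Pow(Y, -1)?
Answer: Add(Rational(123781, 3), Mul(Rational(-1, 9), I, Pow(203, Rational(1, 2)))) ≈ Add(41260., Mul(-1.5831, I))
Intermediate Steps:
Function('C')(h) = Mul(Rational(-1, 3), Pow(Add(-192, h), Rational(1, 2)))
Y = Mul(3, Pow(Add(123781, Mul(Rational(-1, 3), I, Pow(203, Rational(1, 2)))), -1)) (Y = Mul(3, Pow(Add(-5, Add(Add(-62092, 185878), Mul(Rational(-1, 3), Pow(Add(-192, -11), Rational(1, 2))))), -1)) = Mul(3, Pow(Add(-5, Add(123786, Mul(Rational(-1, 3), Pow(-203, Rational(1, 2))))), -1)) = Mul(3, Pow(Add(-5, Add(123786, Mul(Rational(-1, 3), Mul(I, Pow(203, Rational(1, 2)))))), -1)) = Mul(3, Pow(Add(-5, Add(123786, Mul(Rational(-1, 3), I, Pow(203, Rational(1, 2))))), -1)) = Mul(3, Pow(Add(123781, Mul(Rational(-1, 3), I, Pow(203, Rational(1, 2)))), -1)) ≈ Add(2.4236e-5, Mul(9.2991e-10, I)))
Pow(Y, -1) = Pow(Add(Rational(477441, 19699374836), Mul(Rational(9, 137895623852), I, Pow(203, Rational(1, 2)))), -1)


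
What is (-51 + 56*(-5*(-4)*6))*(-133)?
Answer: -886977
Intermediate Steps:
(-51 + 56*(-5*(-4)*6))*(-133) = (-51 + 56*(20*6))*(-133) = (-51 + 56*120)*(-133) = (-51 + 6720)*(-133) = 6669*(-133) = -886977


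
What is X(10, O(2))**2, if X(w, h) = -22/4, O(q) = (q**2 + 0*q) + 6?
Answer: 121/4 ≈ 30.250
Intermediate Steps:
O(q) = 6 + q**2 (O(q) = (q**2 + 0) + 6 = q**2 + 6 = 6 + q**2)
X(w, h) = -11/2 (X(w, h) = -22*1/4 = -11/2)
X(10, O(2))**2 = (-11/2)**2 = 121/4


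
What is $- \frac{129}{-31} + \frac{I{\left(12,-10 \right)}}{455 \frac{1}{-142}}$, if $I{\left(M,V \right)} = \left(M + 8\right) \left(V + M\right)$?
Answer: $- \frac{23477}{2821} \approx -8.3222$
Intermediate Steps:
$I{\left(M,V \right)} = \left(8 + M\right) \left(M + V\right)$
$- \frac{129}{-31} + \frac{I{\left(12,-10 \right)}}{455 \frac{1}{-142}} = - \frac{129}{-31} + \frac{12^{2} + 8 \cdot 12 + 8 \left(-10\right) + 12 \left(-10\right)}{455 \frac{1}{-142}} = \left(-129\right) \left(- \frac{1}{31}\right) + \frac{144 + 96 - 80 - 120}{455 \left(- \frac{1}{142}\right)} = \frac{129}{31} + \frac{40}{- \frac{455}{142}} = \frac{129}{31} + 40 \left(- \frac{142}{455}\right) = \frac{129}{31} - \frac{1136}{91} = - \frac{23477}{2821}$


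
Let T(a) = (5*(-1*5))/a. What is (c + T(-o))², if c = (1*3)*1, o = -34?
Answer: 5929/1156 ≈ 5.1289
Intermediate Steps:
c = 3 (c = 3*1 = 3)
T(a) = -25/a (T(a) = (5*(-5))/a = -25/a)
(c + T(-o))² = (3 - 25/((-1*(-34))))² = (3 - 25/34)² = (77/34)² = 5929/1156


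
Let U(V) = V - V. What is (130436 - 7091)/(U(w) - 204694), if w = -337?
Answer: -123345/204694 ≈ -0.60258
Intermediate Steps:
U(V) = 0
(130436 - 7091)/(U(w) - 204694) = (130436 - 7091)/(0 - 204694) = 123345/(-204694) = 123345*(-1/204694) = -123345/204694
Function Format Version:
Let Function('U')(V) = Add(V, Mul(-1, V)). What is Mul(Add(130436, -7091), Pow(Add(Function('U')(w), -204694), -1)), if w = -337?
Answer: Rational(-123345, 204694) ≈ -0.60258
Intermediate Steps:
Function('U')(V) = 0
Mul(Add(130436, -7091), Pow(Add(Function('U')(w), -204694), -1)) = Mul(Add(130436, -7091), Pow(Add(0, -204694), -1)) = Mul(123345, Pow(-204694, -1)) = Mul(123345, Rational(-1, 204694)) = Rational(-123345, 204694)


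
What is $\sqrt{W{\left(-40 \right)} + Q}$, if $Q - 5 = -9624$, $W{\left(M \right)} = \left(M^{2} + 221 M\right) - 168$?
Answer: $i \sqrt{17027} \approx 130.49 i$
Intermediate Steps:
$W{\left(M \right)} = -168 + M^{2} + 221 M$ ($W{\left(M \right)} = \left(M^{2} + 221 M\right) - 168 = -168 + M^{2} + 221 M$)
$Q = -9619$ ($Q = 5 - 9624 = -9619$)
$\sqrt{W{\left(-40 \right)} + Q} = \sqrt{\left(-168 + \left(-40\right)^{2} + 221 \left(-40\right)\right) - 9619} = \sqrt{\left(-168 + 1600 - 8840\right) - 9619} = \sqrt{-7408 - 9619} = \sqrt{-17027} = i \sqrt{17027}$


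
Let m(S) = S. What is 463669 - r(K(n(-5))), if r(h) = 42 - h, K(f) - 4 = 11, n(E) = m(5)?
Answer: 463642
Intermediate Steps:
n(E) = 5
K(f) = 15 (K(f) = 4 + 11 = 15)
463669 - r(K(n(-5))) = 463669 - (42 - 1*15) = 463669 - (42 - 15) = 463669 - 1*27 = 463669 - 27 = 463642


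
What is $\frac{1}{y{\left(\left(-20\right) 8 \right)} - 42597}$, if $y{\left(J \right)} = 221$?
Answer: $- \frac{1}{42376} \approx -2.3598 \cdot 10^{-5}$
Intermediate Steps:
$\frac{1}{y{\left(\left(-20\right) 8 \right)} - 42597} = \frac{1}{221 - 42597} = \frac{1}{-42376} = - \frac{1}{42376}$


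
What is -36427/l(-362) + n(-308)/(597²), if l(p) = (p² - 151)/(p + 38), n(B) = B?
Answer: 1402140911096/15550481079 ≈ 90.167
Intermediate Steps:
l(p) = (-151 + p²)/(38 + p)
-36427/l(-362) + n(-308)/(597²) = -36427*(38 - 362)/(-151 + (-362)²) - 308/(597²) = -36427*(-324/(-151 + 131044)) - 308/356409 = -36427/((-1/324*130893)) - 308*1/356409 = -36427/(-43631/108) - 308/356409 = -36427*(-108/43631) - 308/356409 = 3934116/43631 - 308/356409 = 1402140911096/15550481079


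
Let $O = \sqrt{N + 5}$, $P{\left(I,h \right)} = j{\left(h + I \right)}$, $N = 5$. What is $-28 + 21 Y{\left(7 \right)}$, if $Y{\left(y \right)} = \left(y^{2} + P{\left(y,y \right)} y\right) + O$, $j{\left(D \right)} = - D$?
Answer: $-1057 + 21 \sqrt{10} \approx -990.59$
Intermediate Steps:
$P{\left(I,h \right)} = - I - h$ ($P{\left(I,h \right)} = - (h + I) = - (I + h) = - I - h$)
$O = \sqrt{10}$ ($O = \sqrt{5 + 5} = \sqrt{10} \approx 3.1623$)
$Y{\left(y \right)} = \sqrt{10} - y^{2}$ ($Y{\left(y \right)} = \left(y^{2} + \left(- y - y\right) y\right) + \sqrt{10} = \left(y^{2} + - 2 y y\right) + \sqrt{10} = \left(y^{2} - 2 y^{2}\right) + \sqrt{10} = - y^{2} + \sqrt{10} = \sqrt{10} - y^{2}$)
$-28 + 21 Y{\left(7 \right)} = -28 + 21 \left(\sqrt{10} - 7^{2}\right) = -28 + 21 \left(\sqrt{10} - 49\right) = -28 + 21 \left(-49 + \sqrt{10}\right) = -28 - \left(1029 - 21 \sqrt{10}\right) = -1057 + 21 \sqrt{10}$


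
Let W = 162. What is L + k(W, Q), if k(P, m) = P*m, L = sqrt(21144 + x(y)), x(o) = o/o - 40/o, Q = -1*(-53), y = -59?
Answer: 8586 + sqrt(73608105)/59 ≈ 8731.4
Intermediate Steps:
Q = 53
x(o) = 1 - 40/o
L = sqrt(73608105)/59 (L = sqrt(21144 + (-40 - 59)/(-59)) = sqrt(21144 - 1/59*(-99)) = sqrt(21144 + 99/59) = sqrt(1247595/59) = sqrt(73608105)/59 ≈ 145.42)
L + k(W, Q) = sqrt(73608105)/59 + 162*53 = sqrt(73608105)/59 + 8586 = 8586 + sqrt(73608105)/59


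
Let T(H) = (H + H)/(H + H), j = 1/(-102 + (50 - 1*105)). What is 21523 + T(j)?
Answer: 21524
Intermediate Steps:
j = -1/157 (j = 1/(-102 + (50 - 105)) = 1/(-102 - 55) = 1/(-157) = -1/157 ≈ -0.0063694)
T(H) = 1 (T(H) = (2*H)/((2*H)) = (2*H)*(1/(2*H)) = 1)
21523 + T(j) = 21523 + 1 = 21524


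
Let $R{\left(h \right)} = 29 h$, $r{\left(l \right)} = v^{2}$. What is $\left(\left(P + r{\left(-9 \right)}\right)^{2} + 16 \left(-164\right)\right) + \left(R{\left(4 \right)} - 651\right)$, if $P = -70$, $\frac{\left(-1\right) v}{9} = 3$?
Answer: $431122$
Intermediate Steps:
$v = -27$ ($v = \left(-9\right) 3 = -27$)
$r{\left(l \right)} = 729$ ($r{\left(l \right)} = \left(-27\right)^{2} = 729$)
$\left(\left(P + r{\left(-9 \right)}\right)^{2} + 16 \left(-164\right)\right) + \left(R{\left(4 \right)} - 651\right) = \left(\left(-70 + 729\right)^{2} + 16 \left(-164\right)\right) + \left(29 \cdot 4 - 651\right) = \left(659^{2} - 2624\right) + \left(116 - 651\right) = \left(434281 - 2624\right) - 535 = 431657 - 535 = 431122$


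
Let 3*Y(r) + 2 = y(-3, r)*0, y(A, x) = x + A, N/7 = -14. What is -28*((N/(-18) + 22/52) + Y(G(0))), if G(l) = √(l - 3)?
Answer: -17038/117 ≈ -145.62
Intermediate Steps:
N = -98 (N = 7*(-14) = -98)
y(A, x) = A + x
G(l) = √(-3 + l)
Y(r) = -⅔ (Y(r) = -⅔ + ((-3 + r)*0)/3 = -⅔ + (⅓)*0 = -⅔ + 0 = -⅔)
-28*((N/(-18) + 22/52) + Y(G(0))) = -28*((-98/(-18) + 22/52) - ⅔) = -28*((-98*(-1/18) + 22*(1/52)) - ⅔) = -28*((49/9 + 11/26) - ⅔) = -28*(1373/234 - ⅔) = -28*1217/234 = -17038/117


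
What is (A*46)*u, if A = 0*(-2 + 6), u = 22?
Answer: 0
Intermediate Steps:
A = 0 (A = 0*4 = 0)
(A*46)*u = (0*46)*22 = 0*22 = 0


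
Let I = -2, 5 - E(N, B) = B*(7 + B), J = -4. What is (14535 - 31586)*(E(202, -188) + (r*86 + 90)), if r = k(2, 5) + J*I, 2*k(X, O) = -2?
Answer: 568326881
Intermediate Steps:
E(N, B) = 5 - B*(7 + B)
k(X, O) = -1 (k(X, O) = (½)*(-2) = -1)
r = 7 (r = -1 - 4*(-2) = -1 + 8 = 7)
(14535 - 31586)*(E(202, -188) + (r*86 + 90)) = (14535 - 31586)*((5 - 1*(-188)² - 7*(-188)) + (7*86 + 90)) = -17051*((5 - 1*35344 + 1316) + (602 + 90)) = -17051*((5 - 35344 + 1316) + 692) = -17051*(-34023 + 692) = -17051*(-33331) = 568326881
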